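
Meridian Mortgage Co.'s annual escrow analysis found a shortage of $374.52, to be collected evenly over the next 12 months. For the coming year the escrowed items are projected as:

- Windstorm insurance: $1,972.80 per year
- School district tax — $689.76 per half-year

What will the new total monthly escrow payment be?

$310.57

Windstorm insurance = $1,972.80 per year
School district tax = $689.76 × 2 = $1,379.52 per year
Combined annual = $1,972.80 + $1,379.52 = $3,352.32
Monthly = $3,352.32 ÷ 12 = $279.36
Monthly shortage recovery: $374.52 / 12 = $31.21
Adjusted monthly = $279.36 + $31.21 = $310.57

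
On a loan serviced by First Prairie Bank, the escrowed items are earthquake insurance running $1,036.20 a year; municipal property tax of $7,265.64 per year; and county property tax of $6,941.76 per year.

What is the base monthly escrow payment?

Earthquake insurance — $1,036.20 annually
Municipal property tax — $7,265.64 annually
County property tax — $6,941.76 annually
Yearly total = $1,036.20 + $7,265.64 + $6,941.76 = $15,243.60
Monthly = $15,243.60 ÷ 12 = $1,270.30

$1,270.30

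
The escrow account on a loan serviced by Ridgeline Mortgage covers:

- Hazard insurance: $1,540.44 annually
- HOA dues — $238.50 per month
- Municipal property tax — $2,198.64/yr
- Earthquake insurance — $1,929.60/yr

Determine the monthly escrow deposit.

$710.89

Hazard insurance — $1,540.44 annually
HOA dues — $238.50 × 12 = $2,862.00 annually
Municipal property tax — $2,198.64 annually
Earthquake insurance — $1,929.60 annually
Total annual escrow = $1,540.44 + $2,862.00 + $2,198.64 + $1,929.60 = $8,530.68
Monthly = $8,530.68 ÷ 12 = $710.89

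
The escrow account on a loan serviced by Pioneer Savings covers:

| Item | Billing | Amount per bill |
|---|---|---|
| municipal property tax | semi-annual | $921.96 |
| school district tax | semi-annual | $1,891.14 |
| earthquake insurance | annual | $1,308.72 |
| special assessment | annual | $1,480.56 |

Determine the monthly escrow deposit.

$701.29

Municipal property tax = $921.96 × 2 = $1,843.92 per year
School district tax = $1,891.14 × 2 = $3,782.28 per year
Earthquake insurance = $1,308.72 per year
Special assessment = $1,480.56 per year
Total annual escrow = $1,843.92 + $3,782.28 + $1,308.72 + $1,480.56 = $8,415.48
Base monthly escrow = $8,415.48 ÷ 12 = $701.29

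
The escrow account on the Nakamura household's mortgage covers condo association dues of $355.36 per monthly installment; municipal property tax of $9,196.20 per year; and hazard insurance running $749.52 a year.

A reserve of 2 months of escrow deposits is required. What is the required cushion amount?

Condo association dues — $355.36 × 12 = $4,264.32 per year
Municipal property tax — $9,196.20 per year
Hazard insurance — $749.52 per year
Annual escrow total = $4,264.32 + $9,196.20 + $749.52 = $14,210.04
Monthly = $14,210.04 ÷ 12 = $1,184.17
Required cushion = 2 × $1,184.17 = $2,368.34

$2,368.34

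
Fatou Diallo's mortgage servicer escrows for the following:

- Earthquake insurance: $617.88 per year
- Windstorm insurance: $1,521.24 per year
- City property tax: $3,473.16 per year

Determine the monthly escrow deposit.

Earthquake insurance: $617.88 annually
Windstorm insurance: $1,521.24 annually
City property tax: $3,473.16 annually
Total annual escrow = $5,612.28
Base monthly escrow = $5,612.28 / 12 = $467.69

$467.69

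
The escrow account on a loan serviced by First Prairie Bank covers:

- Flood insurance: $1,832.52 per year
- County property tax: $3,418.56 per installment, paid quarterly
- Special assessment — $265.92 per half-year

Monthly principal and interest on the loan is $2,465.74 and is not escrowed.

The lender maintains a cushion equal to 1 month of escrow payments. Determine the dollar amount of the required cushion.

$1,336.55

Flood insurance — $1,832.52 annually
County property tax — $3,418.56 × 4 = $13,674.24 annually
Special assessment — $265.92 × 2 = $531.84 annually
Total annual escrow = $1,832.52 + $13,674.24 + $531.84 = $16,038.60
Monthly escrow = $16,038.60 / 12 = $1,336.55
Reserve = 1 × $1,336.55 = $1,336.55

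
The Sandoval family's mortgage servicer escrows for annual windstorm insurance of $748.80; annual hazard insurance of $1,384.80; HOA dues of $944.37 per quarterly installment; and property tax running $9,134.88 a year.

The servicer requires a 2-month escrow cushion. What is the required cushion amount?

$2,507.66

Windstorm insurance = $748.80
Hazard insurance = $1,384.80
HOA dues = $944.37 × 4 = $3,777.48
Property tax = $9,134.88
Combined annual = $15,045.96
Monthly escrow = $15,045.96 ÷ 12 = $1,253.83
Required cushion = 2 × $1,253.83 = $2,507.66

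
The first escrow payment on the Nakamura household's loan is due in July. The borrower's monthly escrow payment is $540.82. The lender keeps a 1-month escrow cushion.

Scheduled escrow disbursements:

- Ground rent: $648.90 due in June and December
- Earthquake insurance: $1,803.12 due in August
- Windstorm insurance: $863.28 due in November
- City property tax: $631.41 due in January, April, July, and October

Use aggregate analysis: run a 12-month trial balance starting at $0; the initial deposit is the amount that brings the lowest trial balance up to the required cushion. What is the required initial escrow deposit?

$1,964.61

Cushion = 1 × $540.82 = $540.82
Trial balance (start $0, +$540.82 each month, − disbursements):
  Jul: +$540.82 − $631.41 → -$90.59
  Aug: +$540.82 − $1,803.12 → -$1,352.89
  Sep: +$540.82 → -$812.07
  Oct: +$540.82 − $631.41 → -$902.66
  Nov: +$540.82 − $863.28 → -$1,225.12
  Dec: +$540.82 − $648.90 → -$1,333.20
  Jan: +$540.82 − $631.41 → -$1,423.79
  Feb: +$540.82 → -$882.97
  Mar: +$540.82 → -$342.15
  Apr: +$540.82 − $631.41 → -$432.74
  May: +$540.82 → $108.08
  Jun: +$540.82 − $648.90 → $0.00
Lowest trial balance = -$1,423.79 (Jan)
Initial deposit = cushion − low point = $540.82 − (-$1,423.79) = $1,964.61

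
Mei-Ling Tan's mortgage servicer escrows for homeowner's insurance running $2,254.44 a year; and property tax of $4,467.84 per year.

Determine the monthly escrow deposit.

$560.19

Homeowner's insurance = $2,254.44 per year
Property tax = $4,467.84 per year
Total per year = $2,254.44 + $4,467.84 = $6,722.28
Base monthly escrow = $6,722.28 ÷ 12 = $560.19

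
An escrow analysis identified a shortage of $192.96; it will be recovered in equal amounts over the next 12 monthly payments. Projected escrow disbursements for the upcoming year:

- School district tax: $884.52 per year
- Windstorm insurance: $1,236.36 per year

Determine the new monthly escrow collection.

$192.82

School district tax: $884.52/yr
Windstorm insurance: $1,236.36/yr
Yearly total = $2,120.88
Monthly escrow = $2,120.88 / 12 = $176.74
Shortage per month = $192.96 / 12 = $16.08
New monthly escrow = $176.74 + $16.08 = $192.82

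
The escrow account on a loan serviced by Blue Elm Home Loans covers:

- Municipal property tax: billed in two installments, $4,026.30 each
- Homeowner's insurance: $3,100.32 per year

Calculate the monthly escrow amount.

Municipal property tax: $4,026.30 × 2 = $8,052.60
Homeowner's insurance: $3,100.32
Yearly total = $8,052.60 + $3,100.32 = $11,152.92
Monthly = $11,152.92 ÷ 12 = $929.41

$929.41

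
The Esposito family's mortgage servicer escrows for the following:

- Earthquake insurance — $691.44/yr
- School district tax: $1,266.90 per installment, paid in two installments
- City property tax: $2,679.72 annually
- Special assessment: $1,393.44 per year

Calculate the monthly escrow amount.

$608.20

Earthquake insurance = $691.44 annually
School district tax = $1,266.90 × 2 = $2,533.80 annually
City property tax = $2,679.72 annually
Special assessment = $1,393.44 annually
Total per year = $691.44 + $2,533.80 + $2,679.72 + $1,393.44 = $7,298.40
Base monthly escrow = $7,298.40 / 12 = $608.20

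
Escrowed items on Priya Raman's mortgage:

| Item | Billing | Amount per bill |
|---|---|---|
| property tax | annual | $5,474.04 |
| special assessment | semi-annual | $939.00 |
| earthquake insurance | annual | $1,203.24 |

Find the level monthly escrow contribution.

$712.94

Property tax — $5,474.04/yr
Special assessment — $939.00 × 2 = $1,878.00/yr
Earthquake insurance — $1,203.24/yr
Yearly total = $5,474.04 + $1,878.00 + $1,203.24 = $8,555.28
Monthly escrow = $8,555.28 ÷ 12 = $712.94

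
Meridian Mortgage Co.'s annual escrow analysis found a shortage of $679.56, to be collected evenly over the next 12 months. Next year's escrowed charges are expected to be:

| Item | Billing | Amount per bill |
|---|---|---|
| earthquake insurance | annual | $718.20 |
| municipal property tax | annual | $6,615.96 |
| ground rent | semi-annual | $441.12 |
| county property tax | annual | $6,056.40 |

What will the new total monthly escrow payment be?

Earthquake insurance = $718.20 per year
Municipal property tax = $6,615.96 per year
Ground rent = $441.12 × 2 = $882.24 per year
County property tax = $6,056.40 per year
Yearly total = $14,272.80
Base monthly escrow = $14,272.80 ÷ 12 = $1,189.40
Shortage spread = $679.56 ÷ 12 = $56.63/mo
New monthly escrow = $1,189.40 + $56.63 = $1,246.03

$1,246.03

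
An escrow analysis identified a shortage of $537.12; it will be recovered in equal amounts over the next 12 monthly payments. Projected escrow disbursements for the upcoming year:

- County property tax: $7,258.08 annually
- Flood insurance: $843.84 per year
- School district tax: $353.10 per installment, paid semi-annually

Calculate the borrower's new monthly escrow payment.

$778.77

County property tax — $7,258.08 per year
Flood insurance — $843.84 per year
School district tax — $353.10 × 2 = $706.20 per year
Annual escrow total = $7,258.08 + $843.84 + $706.20 = $8,808.12
Per month = $8,808.12 / 12 = $734.01
Shortage spread = $537.12 ÷ 12 = $44.76/mo
New monthly escrow = $734.01 + $44.76 = $778.77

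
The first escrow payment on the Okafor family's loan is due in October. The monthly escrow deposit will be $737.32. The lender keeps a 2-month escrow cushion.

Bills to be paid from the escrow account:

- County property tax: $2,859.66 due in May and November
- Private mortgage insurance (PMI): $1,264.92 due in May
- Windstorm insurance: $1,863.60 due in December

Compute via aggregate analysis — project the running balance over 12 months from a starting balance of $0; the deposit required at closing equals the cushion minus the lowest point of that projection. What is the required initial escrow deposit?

$4,423.92

Cushion = 2 × $737.32 = $1,474.64
Trial balance (start $0, +$737.32 each month, − disbursements):
  Oct: +$737.32 → $737.32
  Nov: +$737.32 − $2,859.66 → -$1,385.02
  Dec: +$737.32 − $1,863.60 → -$2,511.30
  Jan: +$737.32 → -$1,773.98
  Feb: +$737.32 → -$1,036.66
  Mar: +$737.32 → -$299.34
  Apr: +$737.32 → $437.98
  May: +$737.32 − $4,124.58 → -$2,949.28
  Jun: +$737.32 → -$2,211.96
  Jul: +$737.32 → -$1,474.64
  Aug: +$737.32 → -$737.32
  Sep: +$737.32 → $0.00
Lowest trial balance = -$2,949.28 (May)
Initial deposit = cushion − low point = $1,474.64 − (-$2,949.28) = $4,423.92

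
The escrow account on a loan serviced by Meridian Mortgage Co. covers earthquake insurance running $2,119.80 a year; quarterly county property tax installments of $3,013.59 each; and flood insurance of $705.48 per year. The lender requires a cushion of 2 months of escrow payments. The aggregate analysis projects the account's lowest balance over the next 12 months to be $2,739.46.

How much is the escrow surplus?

Earthquake insurance = $2,119.80 annually
County property tax = $3,013.59 × 4 = $12,054.36 annually
Flood insurance = $705.48 annually
Combined annual = $2,119.80 + $12,054.36 + $705.48 = $14,879.64
Per month = $14,879.64 / 12 = $1,239.97
Required reserve = 2 × $1,239.97 = $2,479.94
Surplus = $2,739.46 − $2,479.94 = $259.52

$259.52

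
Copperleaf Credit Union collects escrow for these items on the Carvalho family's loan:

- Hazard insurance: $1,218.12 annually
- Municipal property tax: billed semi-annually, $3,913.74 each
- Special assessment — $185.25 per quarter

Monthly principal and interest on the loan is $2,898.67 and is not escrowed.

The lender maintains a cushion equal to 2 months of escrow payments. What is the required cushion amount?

$1,631.10

Hazard insurance = $1,218.12
Municipal property tax = $3,913.74 × 2 = $7,827.48
Special assessment = $185.25 × 4 = $741.00
Yearly total = $1,218.12 + $7,827.48 + $741.00 = $9,786.60
Monthly = $9,786.60 ÷ 12 = $815.55
Cushion = 2 × $815.55 = $1,631.10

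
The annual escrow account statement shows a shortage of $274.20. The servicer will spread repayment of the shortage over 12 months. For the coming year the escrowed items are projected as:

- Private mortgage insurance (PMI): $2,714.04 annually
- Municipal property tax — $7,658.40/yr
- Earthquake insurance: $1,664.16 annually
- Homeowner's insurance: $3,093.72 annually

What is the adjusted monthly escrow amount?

$1,283.71

Private mortgage insurance (PMI) = $2,714.04/yr
Municipal property tax = $7,658.40/yr
Earthquake insurance = $1,664.16/yr
Homeowner's insurance = $3,093.72/yr
Yearly total = $2,714.04 + $7,658.40 + $1,664.16 + $3,093.72 = $15,130.32
Monthly = $15,130.32 / 12 = $1,260.86
Shortage spread = $274.20 / 12 = $22.85/mo
Adjusted monthly = $1,260.86 + $22.85 = $1,283.71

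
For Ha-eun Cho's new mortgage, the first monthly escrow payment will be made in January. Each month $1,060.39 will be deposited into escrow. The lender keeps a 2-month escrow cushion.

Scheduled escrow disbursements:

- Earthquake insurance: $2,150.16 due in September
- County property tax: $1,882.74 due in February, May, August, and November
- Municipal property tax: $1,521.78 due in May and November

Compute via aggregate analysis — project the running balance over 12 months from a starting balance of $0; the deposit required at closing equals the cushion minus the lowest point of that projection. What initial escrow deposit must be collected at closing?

Cushion = 2 × $1,060.39 = $2,120.78
Trial balance (start $0, +$1,060.39 each month, − disbursements):
  Jan: +$1,060.39 → $1,060.39
  Feb: +$1,060.39 − $1,882.74 → $238.04
  Mar: +$1,060.39 → $1,298.43
  Apr: +$1,060.39 → $2,358.82
  May: +$1,060.39 − $3,404.52 → $14.69
  Jun: +$1,060.39 → $1,075.08
  Jul: +$1,060.39 → $2,135.47
  Aug: +$1,060.39 − $1,882.74 → $1,313.12
  Sep: +$1,060.39 − $2,150.16 → $223.35
  Oct: +$1,060.39 → $1,283.74
  Nov: +$1,060.39 − $3,404.52 → -$1,060.39
  Dec: +$1,060.39 → $0.00
Lowest trial balance = -$1,060.39 (Nov)
Initial deposit = cushion − low point = $2,120.78 − (-$1,060.39) = $3,181.17

$3,181.17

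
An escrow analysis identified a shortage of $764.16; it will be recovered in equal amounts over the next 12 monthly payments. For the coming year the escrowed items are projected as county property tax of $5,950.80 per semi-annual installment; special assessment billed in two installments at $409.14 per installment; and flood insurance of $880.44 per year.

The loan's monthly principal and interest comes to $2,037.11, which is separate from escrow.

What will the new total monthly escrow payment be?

$1,197.04

County property tax: $5,950.80 × 2 = $11,901.60 per year
Special assessment: $409.14 × 2 = $818.28 per year
Flood insurance: $880.44 per year
Total annual escrow = $11,901.60 + $818.28 + $880.44 = $13,600.32
Base monthly escrow = $13,600.32 / 12 = $1,133.36
Shortage spread = $764.16 / 12 = $63.68/mo
Adjusted monthly = $1,133.36 + $63.68 = $1,197.04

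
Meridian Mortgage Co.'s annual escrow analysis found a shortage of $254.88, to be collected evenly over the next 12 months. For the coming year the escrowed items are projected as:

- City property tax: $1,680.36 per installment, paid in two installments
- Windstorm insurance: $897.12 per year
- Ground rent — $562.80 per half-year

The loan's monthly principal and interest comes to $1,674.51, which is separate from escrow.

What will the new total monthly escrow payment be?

$469.86

City property tax = $1,680.36 × 2 = $3,360.72
Windstorm insurance = $897.12
Ground rent = $562.80 × 2 = $1,125.60
Total per year = $3,360.72 + $897.12 + $1,125.60 = $5,383.44
Base monthly escrow = $5,383.44 ÷ 12 = $448.62
Shortage spread = $254.88 ÷ 12 = $21.24/mo
Adjusted monthly = $448.62 + $21.24 = $469.86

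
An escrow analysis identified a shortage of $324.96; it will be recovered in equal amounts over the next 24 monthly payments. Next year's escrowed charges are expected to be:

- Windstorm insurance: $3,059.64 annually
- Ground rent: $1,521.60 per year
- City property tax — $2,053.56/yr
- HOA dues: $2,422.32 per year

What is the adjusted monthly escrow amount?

Windstorm insurance = $3,059.64 per year
Ground rent = $1,521.60 per year
City property tax = $2,053.56 per year
HOA dues = $2,422.32 per year
Yearly total = $9,057.12
Per month = $9,057.12 / 12 = $754.76
Shortage spread = $324.96 ÷ 24 = $13.54/mo
Adjusted monthly = $754.76 + $13.54 = $768.30

$768.30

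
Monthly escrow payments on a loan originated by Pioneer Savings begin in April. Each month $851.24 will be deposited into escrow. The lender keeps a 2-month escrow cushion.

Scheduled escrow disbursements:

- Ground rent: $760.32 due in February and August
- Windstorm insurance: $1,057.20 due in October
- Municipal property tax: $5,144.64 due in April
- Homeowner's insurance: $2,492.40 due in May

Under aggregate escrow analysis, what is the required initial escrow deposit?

Cushion = 2 × $851.24 = $1,702.48
Trial balance (start $0, +$851.24 each month, − disbursements):
  Apr: +$851.24 − $5,144.64 → -$4,293.40
  May: +$851.24 − $2,492.40 → -$5,934.56
  Jun: +$851.24 → -$5,083.32
  Jul: +$851.24 → -$4,232.08
  Aug: +$851.24 − $760.32 → -$4,141.16
  Sep: +$851.24 → -$3,289.92
  Oct: +$851.24 − $1,057.20 → -$3,495.88
  Nov: +$851.24 → -$2,644.64
  Dec: +$851.24 → -$1,793.40
  Jan: +$851.24 → -$942.16
  Feb: +$851.24 − $760.32 → -$851.24
  Mar: +$851.24 → $0.00
Lowest trial balance = -$5,934.56 (May)
Initial deposit = cushion − low point = $1,702.48 − (-$5,934.56) = $7,637.04

$7,637.04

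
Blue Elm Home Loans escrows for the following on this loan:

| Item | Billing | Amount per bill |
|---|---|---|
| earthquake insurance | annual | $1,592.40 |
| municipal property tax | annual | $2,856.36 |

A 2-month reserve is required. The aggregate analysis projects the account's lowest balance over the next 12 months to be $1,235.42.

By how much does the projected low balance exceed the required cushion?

Earthquake insurance — $1,592.40 annually
Municipal property tax — $2,856.36 annually
Yearly total = $4,448.76
Per month = $4,448.76 ÷ 12 = $370.73
Cushion = 2 × $370.73 = $741.46
Excess over cushion: $1,235.42 − $741.46 = $493.96

$493.96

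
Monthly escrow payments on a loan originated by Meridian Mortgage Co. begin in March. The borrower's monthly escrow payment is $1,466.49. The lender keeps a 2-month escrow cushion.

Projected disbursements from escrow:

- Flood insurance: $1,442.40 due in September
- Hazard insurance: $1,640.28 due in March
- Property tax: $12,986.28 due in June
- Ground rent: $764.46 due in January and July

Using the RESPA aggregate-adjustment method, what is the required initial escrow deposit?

$11,693.58

Cushion = 2 × $1,466.49 = $2,932.98
Trial balance (start $0, +$1,466.49 each month, − disbursements):
  Mar: +$1,466.49 − $1,640.28 → -$173.79
  Apr: +$1,466.49 → $1,292.70
  May: +$1,466.49 → $2,759.19
  Jun: +$1,466.49 − $12,986.28 → -$8,760.60
  Jul: +$1,466.49 − $764.46 → -$8,058.57
  Aug: +$1,466.49 → -$6,592.08
  Sep: +$1,466.49 − $1,442.40 → -$6,567.99
  Oct: +$1,466.49 → -$5,101.50
  Nov: +$1,466.49 → -$3,635.01
  Dec: +$1,466.49 → -$2,168.52
  Jan: +$1,466.49 − $764.46 → -$1,466.49
  Feb: +$1,466.49 → $0.00
Lowest trial balance = -$8,760.60 (Jun)
Initial deposit = cushion − low point = $2,932.98 − (-$8,760.60) = $11,693.58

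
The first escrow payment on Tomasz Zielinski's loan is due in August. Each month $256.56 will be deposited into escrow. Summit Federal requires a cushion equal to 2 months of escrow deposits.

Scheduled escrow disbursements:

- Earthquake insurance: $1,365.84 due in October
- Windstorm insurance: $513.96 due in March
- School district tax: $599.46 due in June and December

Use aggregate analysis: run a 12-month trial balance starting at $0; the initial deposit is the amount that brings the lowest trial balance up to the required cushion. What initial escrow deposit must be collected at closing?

Cushion = 2 × $256.56 = $513.12
Trial balance (start $0, +$256.56 each month, − disbursements):
  Aug: +$256.56 → $256.56
  Sep: +$256.56 → $513.12
  Oct: +$256.56 − $1,365.84 → -$596.16
  Nov: +$256.56 → -$339.60
  Dec: +$256.56 − $599.46 → -$682.50
  Jan: +$256.56 → -$425.94
  Feb: +$256.56 → -$169.38
  Mar: +$256.56 − $513.96 → -$426.78
  Apr: +$256.56 → -$170.22
  May: +$256.56 → $86.34
  Jun: +$256.56 − $599.46 → -$256.56
  Jul: +$256.56 → $0.00
Lowest trial balance = -$682.50 (Dec)
Initial deposit = cushion − low point = $513.12 − (-$682.50) = $1,195.62

$1,195.62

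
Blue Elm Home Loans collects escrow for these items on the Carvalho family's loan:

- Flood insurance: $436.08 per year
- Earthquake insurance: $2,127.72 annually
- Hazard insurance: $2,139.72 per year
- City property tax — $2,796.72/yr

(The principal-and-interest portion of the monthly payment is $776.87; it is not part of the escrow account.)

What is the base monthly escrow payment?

Flood insurance — $436.08 per year
Earthquake insurance — $2,127.72 per year
Hazard insurance — $2,139.72 per year
City property tax — $2,796.72 per year
Total per year = $436.08 + $2,127.72 + $2,139.72 + $2,796.72 = $7,500.24
Base monthly escrow = $7,500.24 ÷ 12 = $625.02

$625.02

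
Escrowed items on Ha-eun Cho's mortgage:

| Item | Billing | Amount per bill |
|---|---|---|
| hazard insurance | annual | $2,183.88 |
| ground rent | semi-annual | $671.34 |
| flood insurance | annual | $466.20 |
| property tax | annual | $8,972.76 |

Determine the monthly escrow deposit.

$1,080.46

Hazard insurance: $2,183.88 annually
Ground rent: $671.34 × 2 = $1,342.68 annually
Flood insurance: $466.20 annually
Property tax: $8,972.76 annually
Total annual escrow = $2,183.88 + $1,342.68 + $466.20 + $8,972.76 = $12,965.52
Monthly = $12,965.52 ÷ 12 = $1,080.46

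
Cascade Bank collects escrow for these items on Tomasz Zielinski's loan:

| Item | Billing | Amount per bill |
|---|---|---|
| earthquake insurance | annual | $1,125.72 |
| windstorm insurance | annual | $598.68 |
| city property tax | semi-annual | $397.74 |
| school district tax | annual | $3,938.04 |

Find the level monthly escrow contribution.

$538.16

Earthquake insurance = $1,125.72/yr
Windstorm insurance = $598.68/yr
City property tax = $397.74 × 2 = $795.48/yr
School district tax = $3,938.04/yr
Yearly total = $1,125.72 + $598.68 + $795.48 + $3,938.04 = $6,457.92
Base monthly escrow = $6,457.92 ÷ 12 = $538.16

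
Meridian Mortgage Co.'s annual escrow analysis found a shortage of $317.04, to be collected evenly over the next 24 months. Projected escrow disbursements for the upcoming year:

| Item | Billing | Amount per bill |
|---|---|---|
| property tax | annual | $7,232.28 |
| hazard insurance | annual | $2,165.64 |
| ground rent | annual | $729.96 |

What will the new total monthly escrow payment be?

Property tax: $7,232.28
Hazard insurance: $2,165.64
Ground rent: $729.96
Total annual escrow = $10,127.88
Base monthly escrow = $10,127.88 / 12 = $843.99
Monthly shortage recovery: $317.04 / 24 = $13.21
New monthly escrow = $843.99 + $13.21 = $857.20

$857.20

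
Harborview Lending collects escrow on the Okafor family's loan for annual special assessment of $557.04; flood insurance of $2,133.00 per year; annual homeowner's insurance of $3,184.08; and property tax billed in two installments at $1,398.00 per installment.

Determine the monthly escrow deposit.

$722.51

Special assessment — $557.04 per year
Flood insurance — $2,133.00 per year
Homeowner's insurance — $3,184.08 per year
Property tax — $1,398.00 × 2 = $2,796.00 per year
Total annual escrow = $557.04 + $2,133.00 + $3,184.08 + $2,796.00 = $8,670.12
Base monthly escrow = $8,670.12 ÷ 12 = $722.51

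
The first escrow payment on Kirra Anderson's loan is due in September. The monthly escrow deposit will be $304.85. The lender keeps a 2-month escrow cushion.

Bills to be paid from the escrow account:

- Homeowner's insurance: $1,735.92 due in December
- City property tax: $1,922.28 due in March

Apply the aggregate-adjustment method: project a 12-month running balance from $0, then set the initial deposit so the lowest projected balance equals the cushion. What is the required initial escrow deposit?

Cushion = 2 × $304.85 = $609.70
Trial balance (start $0, +$304.85 each month, − disbursements):
  Sep: +$304.85 → $304.85
  Oct: +$304.85 → $609.70
  Nov: +$304.85 → $914.55
  Dec: +$304.85 − $1,735.92 → -$516.52
  Jan: +$304.85 → -$211.67
  Feb: +$304.85 → $93.18
  Mar: +$304.85 − $1,922.28 → -$1,524.25
  Apr: +$304.85 → -$1,219.40
  May: +$304.85 → -$914.55
  Jun: +$304.85 → -$609.70
  Jul: +$304.85 → -$304.85
  Aug: +$304.85 → $0.00
Lowest trial balance = -$1,524.25 (Mar)
Initial deposit = cushion − low point = $609.70 − (-$1,524.25) = $2,133.95

$2,133.95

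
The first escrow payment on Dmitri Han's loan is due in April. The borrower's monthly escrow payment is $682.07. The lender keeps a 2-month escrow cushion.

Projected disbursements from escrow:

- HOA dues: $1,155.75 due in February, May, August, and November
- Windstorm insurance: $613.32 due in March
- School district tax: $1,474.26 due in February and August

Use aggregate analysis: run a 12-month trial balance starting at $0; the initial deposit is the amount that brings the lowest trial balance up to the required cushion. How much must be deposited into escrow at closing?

Cushion = 2 × $682.07 = $1,364.14
Trial balance (start $0, +$682.07 each month, − disbursements):
  Apr: +$682.07 → $682.07
  May: +$682.07 − $1,155.75 → $208.39
  Jun: +$682.07 → $890.46
  Jul: +$682.07 → $1,572.53
  Aug: +$682.07 − $2,630.01 → -$375.41
  Sep: +$682.07 → $306.66
  Oct: +$682.07 → $988.73
  Nov: +$682.07 − $1,155.75 → $515.05
  Dec: +$682.07 → $1,197.12
  Jan: +$682.07 → $1,879.19
  Feb: +$682.07 − $2,630.01 → -$68.75
  Mar: +$682.07 − $613.32 → $0.00
Lowest trial balance = -$375.41 (Aug)
Initial deposit = cushion − low point = $1,364.14 − (-$375.41) = $1,739.55

$1,739.55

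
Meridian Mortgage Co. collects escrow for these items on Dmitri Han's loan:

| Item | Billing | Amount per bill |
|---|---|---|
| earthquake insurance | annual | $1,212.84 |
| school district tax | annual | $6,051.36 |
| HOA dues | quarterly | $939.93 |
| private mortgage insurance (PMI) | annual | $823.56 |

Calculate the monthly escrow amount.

Earthquake insurance: $1,212.84 annually
School district tax: $6,051.36 annually
HOA dues: $939.93 × 4 = $3,759.72 annually
Private mortgage insurance (PMI): $823.56 annually
Annual escrow total = $11,847.48
Base monthly escrow = $11,847.48 ÷ 12 = $987.29

$987.29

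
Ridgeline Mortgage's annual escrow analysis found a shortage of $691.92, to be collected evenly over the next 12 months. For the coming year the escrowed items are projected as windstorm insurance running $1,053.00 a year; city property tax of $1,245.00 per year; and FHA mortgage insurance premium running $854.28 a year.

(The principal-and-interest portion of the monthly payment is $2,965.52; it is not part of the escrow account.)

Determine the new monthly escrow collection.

Windstorm insurance: $1,053.00 annually
City property tax: $1,245.00 annually
FHA mortgage insurance premium: $854.28 annually
Total per year = $1,053.00 + $1,245.00 + $854.28 = $3,152.28
Monthly escrow = $3,152.28 ÷ 12 = $262.69
Shortage per month = $691.92 ÷ 12 = $57.66
Adjusted monthly = $262.69 + $57.66 = $320.35

$320.35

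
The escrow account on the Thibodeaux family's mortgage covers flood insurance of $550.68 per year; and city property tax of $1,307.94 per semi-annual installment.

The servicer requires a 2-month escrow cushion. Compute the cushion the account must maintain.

Flood insurance — $550.68 per year
City property tax — $1,307.94 × 2 = $2,615.88 per year
Combined annual = $550.68 + $2,615.88 = $3,166.56
Monthly escrow = $3,166.56 / 12 = $263.88
Required cushion = 2 × $263.88 = $527.76

$527.76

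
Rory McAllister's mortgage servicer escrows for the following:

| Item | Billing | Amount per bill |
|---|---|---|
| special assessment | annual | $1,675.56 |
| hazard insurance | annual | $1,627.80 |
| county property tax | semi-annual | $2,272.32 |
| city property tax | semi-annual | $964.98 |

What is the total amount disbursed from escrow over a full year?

Special assessment = $1,675.56 annually
Hazard insurance = $1,627.80 annually
County property tax = $2,272.32 × 2 = $4,544.64 annually
City property tax = $964.98 × 2 = $1,929.96 annually
Annual escrow total = $9,777.96

$9,777.96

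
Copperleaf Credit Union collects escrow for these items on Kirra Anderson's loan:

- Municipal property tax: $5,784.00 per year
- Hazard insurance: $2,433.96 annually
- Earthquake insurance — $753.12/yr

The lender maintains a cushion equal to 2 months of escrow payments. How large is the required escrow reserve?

Municipal property tax: $5,784.00 annually
Hazard insurance: $2,433.96 annually
Earthquake insurance: $753.12 annually
Total per year = $8,971.08
Per month = $8,971.08 / 12 = $747.59
Cushion = 2 × $747.59 = $1,495.18

$1,495.18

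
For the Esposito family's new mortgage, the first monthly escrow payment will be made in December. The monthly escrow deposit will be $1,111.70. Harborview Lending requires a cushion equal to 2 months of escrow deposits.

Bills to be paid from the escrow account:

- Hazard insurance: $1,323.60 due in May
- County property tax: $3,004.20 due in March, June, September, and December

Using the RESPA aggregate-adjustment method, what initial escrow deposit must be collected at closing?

$4,777.70

Cushion = 2 × $1,111.70 = $2,223.40
Trial balance (start $0, +$1,111.70 each month, − disbursements):
  Dec: +$1,111.70 − $3,004.20 → -$1,892.50
  Jan: +$1,111.70 → -$780.80
  Feb: +$1,111.70 → $330.90
  Mar: +$1,111.70 − $3,004.20 → -$1,561.60
  Apr: +$1,111.70 → -$449.90
  May: +$1,111.70 − $1,323.60 → -$661.80
  Jun: +$1,111.70 − $3,004.20 → -$2,554.30
  Jul: +$1,111.70 → -$1,442.60
  Aug: +$1,111.70 → -$330.90
  Sep: +$1,111.70 − $3,004.20 → -$2,223.40
  Oct: +$1,111.70 → -$1,111.70
  Nov: +$1,111.70 → $0.00
Lowest trial balance = -$2,554.30 (Jun)
Initial deposit = cushion − low point = $2,223.40 − (-$2,554.30) = $4,777.70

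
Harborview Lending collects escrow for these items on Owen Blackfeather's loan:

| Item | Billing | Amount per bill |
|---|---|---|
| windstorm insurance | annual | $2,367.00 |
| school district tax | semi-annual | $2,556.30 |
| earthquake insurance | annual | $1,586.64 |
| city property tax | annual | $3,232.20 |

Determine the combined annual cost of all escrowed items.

$12,298.44

Windstorm insurance — $2,367.00 annually
School district tax — $2,556.30 × 2 = $5,112.60 annually
Earthquake insurance — $1,586.64 annually
City property tax — $3,232.20 annually
Total annual escrow = $12,298.44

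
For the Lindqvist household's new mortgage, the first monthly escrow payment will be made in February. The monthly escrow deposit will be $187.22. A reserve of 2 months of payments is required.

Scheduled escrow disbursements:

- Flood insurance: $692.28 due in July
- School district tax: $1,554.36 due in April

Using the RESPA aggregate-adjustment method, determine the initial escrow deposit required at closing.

Cushion = 2 × $187.22 = $374.44
Trial balance (start $0, +$187.22 each month, − disbursements):
  Feb: +$187.22 → $187.22
  Mar: +$187.22 → $374.44
  Apr: +$187.22 − $1,554.36 → -$992.70
  May: +$187.22 → -$805.48
  Jun: +$187.22 → -$618.26
  Jul: +$187.22 − $692.28 → -$1,123.32
  Aug: +$187.22 → -$936.10
  Sep: +$187.22 → -$748.88
  Oct: +$187.22 → -$561.66
  Nov: +$187.22 → -$374.44
  Dec: +$187.22 → -$187.22
  Jan: +$187.22 → $0.00
Lowest trial balance = -$1,123.32 (Jul)
Initial deposit = cushion − low point = $374.44 − (-$1,123.32) = $1,497.76

$1,497.76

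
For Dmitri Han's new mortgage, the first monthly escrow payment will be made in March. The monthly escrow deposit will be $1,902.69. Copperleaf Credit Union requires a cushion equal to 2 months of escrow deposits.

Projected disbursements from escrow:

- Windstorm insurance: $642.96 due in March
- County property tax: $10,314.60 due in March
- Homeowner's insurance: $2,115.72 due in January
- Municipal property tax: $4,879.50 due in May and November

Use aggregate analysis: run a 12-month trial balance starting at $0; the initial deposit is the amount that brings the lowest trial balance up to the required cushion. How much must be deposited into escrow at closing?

$13,934.37

Cushion = 2 × $1,902.69 = $3,805.38
Trial balance (start $0, +$1,902.69 each month, − disbursements):
  Mar: +$1,902.69 − $10,957.56 → -$9,054.87
  Apr: +$1,902.69 → -$7,152.18
  May: +$1,902.69 − $4,879.50 → -$10,128.99
  Jun: +$1,902.69 → -$8,226.30
  Jul: +$1,902.69 → -$6,323.61
  Aug: +$1,902.69 → -$4,420.92
  Sep: +$1,902.69 → -$2,518.23
  Oct: +$1,902.69 → -$615.54
  Nov: +$1,902.69 − $4,879.50 → -$3,592.35
  Dec: +$1,902.69 → -$1,689.66
  Jan: +$1,902.69 − $2,115.72 → -$1,902.69
  Feb: +$1,902.69 → $0.00
Lowest trial balance = -$10,128.99 (May)
Initial deposit = cushion − low point = $3,805.38 − (-$10,128.99) = $13,934.37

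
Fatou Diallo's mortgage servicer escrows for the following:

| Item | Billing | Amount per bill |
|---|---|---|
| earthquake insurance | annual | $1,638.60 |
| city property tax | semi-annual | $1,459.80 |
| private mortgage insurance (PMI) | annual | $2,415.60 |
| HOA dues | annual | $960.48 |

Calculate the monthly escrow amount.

Earthquake insurance = $1,638.60
City property tax = $1,459.80 × 2 = $2,919.60
Private mortgage insurance (PMI) = $2,415.60
HOA dues = $960.48
Total annual escrow = $1,638.60 + $2,919.60 + $2,415.60 + $960.48 = $7,934.28
Monthly escrow = $7,934.28 ÷ 12 = $661.19

$661.19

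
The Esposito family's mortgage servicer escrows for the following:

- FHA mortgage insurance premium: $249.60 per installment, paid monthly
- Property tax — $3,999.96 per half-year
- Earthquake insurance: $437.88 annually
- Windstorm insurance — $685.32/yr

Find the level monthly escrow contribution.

$1,009.86

FHA mortgage insurance premium: $249.60 × 12 = $2,995.20 annually
Property tax: $3,999.96 × 2 = $7,999.92 annually
Earthquake insurance: $437.88 annually
Windstorm insurance: $685.32 annually
Total annual escrow = $2,995.20 + $7,999.92 + $437.88 + $685.32 = $12,118.32
Per month = $12,118.32 ÷ 12 = $1,009.86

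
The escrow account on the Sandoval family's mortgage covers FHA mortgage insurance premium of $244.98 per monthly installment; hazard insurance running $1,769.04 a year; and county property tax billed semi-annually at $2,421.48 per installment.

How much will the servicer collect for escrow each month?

FHA mortgage insurance premium — $244.98 × 12 = $2,939.76/yr
Hazard insurance — $1,769.04/yr
County property tax — $2,421.48 × 2 = $4,842.96/yr
Total annual escrow = $2,939.76 + $1,769.04 + $4,842.96 = $9,551.76
Base monthly escrow = $9,551.76 / 12 = $795.98

$795.98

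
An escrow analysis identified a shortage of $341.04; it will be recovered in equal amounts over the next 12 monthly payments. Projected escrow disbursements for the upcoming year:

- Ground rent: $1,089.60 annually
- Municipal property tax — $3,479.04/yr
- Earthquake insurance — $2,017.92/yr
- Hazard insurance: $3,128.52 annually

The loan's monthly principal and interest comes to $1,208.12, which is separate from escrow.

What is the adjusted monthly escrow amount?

Ground rent = $1,089.60/yr
Municipal property tax = $3,479.04/yr
Earthquake insurance = $2,017.92/yr
Hazard insurance = $3,128.52/yr
Yearly total = $9,715.08
Monthly escrow = $9,715.08 ÷ 12 = $809.59
Shortage per month = $341.04 / 12 = $28.42
Adjusted monthly = $809.59 + $28.42 = $838.01

$838.01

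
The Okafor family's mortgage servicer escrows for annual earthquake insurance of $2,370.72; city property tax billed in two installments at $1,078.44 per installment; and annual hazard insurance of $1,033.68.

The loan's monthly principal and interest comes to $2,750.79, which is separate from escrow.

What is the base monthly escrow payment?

Earthquake insurance: $2,370.72 annually
City property tax: $1,078.44 × 2 = $2,156.88 annually
Hazard insurance: $1,033.68 annually
Total per year = $2,370.72 + $2,156.88 + $1,033.68 = $5,561.28
Monthly escrow = $5,561.28 / 12 = $463.44

$463.44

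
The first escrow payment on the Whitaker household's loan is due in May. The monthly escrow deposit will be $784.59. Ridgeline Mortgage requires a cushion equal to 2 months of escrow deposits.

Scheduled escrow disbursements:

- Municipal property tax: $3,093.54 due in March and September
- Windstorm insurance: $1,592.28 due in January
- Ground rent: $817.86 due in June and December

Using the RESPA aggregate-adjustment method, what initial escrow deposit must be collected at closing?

Cushion = 2 × $784.59 = $1,569.18
Trial balance (start $0, +$784.59 each month, − disbursements):
  May: +$784.59 → $784.59
  Jun: +$784.59 − $817.86 → $751.32
  Jul: +$784.59 → $1,535.91
  Aug: +$784.59 → $2,320.50
  Sep: +$784.59 − $3,093.54 → $11.55
  Oct: +$784.59 → $796.14
  Nov: +$784.59 → $1,580.73
  Dec: +$784.59 − $817.86 → $1,547.46
  Jan: +$784.59 − $1,592.28 → $739.77
  Feb: +$784.59 → $1,524.36
  Mar: +$784.59 − $3,093.54 → -$784.59
  Apr: +$784.59 → $0.00
Lowest trial balance = -$784.59 (Mar)
Initial deposit = cushion − low point = $1,569.18 − (-$784.59) = $2,353.77

$2,353.77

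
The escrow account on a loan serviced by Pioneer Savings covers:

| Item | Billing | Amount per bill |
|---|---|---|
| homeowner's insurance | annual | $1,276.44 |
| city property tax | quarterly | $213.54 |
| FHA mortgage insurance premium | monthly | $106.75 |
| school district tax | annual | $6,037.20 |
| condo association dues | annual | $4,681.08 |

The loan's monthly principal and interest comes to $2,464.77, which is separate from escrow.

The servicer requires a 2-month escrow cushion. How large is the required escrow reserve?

Homeowner's insurance: $1,276.44/yr
City property tax: $213.54 × 4 = $854.16/yr
FHA mortgage insurance premium: $106.75 × 12 = $1,281.00/yr
School district tax: $6,037.20/yr
Condo association dues: $4,681.08/yr
Total per year = $14,129.88
Monthly escrow = $14,129.88 / 12 = $1,177.49
Cushion = 2 × $1,177.49 = $2,354.98

$2,354.98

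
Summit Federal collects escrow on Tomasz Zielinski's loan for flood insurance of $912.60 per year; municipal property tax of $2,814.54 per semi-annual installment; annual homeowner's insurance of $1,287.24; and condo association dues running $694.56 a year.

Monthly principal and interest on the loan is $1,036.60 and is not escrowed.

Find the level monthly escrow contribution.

Flood insurance — $912.60 per year
Municipal property tax — $2,814.54 × 2 = $5,629.08 per year
Homeowner's insurance — $1,287.24 per year
Condo association dues — $694.56 per year
Total per year = $8,523.48
Per month = $8,523.48 / 12 = $710.29

$710.29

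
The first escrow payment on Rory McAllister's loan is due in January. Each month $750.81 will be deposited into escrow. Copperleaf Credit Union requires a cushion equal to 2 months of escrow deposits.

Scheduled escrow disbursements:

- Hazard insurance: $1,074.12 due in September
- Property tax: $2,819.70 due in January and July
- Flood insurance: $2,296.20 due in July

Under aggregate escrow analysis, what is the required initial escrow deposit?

$4,181.55

Cushion = 2 × $750.81 = $1,501.62
Trial balance (start $0, +$750.81 each month, − disbursements):
  Jan: +$750.81 − $2,819.70 → -$2,068.89
  Feb: +$750.81 → -$1,318.08
  Mar: +$750.81 → -$567.27
  Apr: +$750.81 → $183.54
  May: +$750.81 → $934.35
  Jun: +$750.81 → $1,685.16
  Jul: +$750.81 − $5,115.90 → -$2,679.93
  Aug: +$750.81 → -$1,929.12
  Sep: +$750.81 − $1,074.12 → -$2,252.43
  Oct: +$750.81 → -$1,501.62
  Nov: +$750.81 → -$750.81
  Dec: +$750.81 → $0.00
Lowest trial balance = -$2,679.93 (Jul)
Initial deposit = cushion − low point = $1,501.62 − (-$2,679.93) = $4,181.55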